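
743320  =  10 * 74332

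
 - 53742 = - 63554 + 9812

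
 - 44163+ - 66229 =-110392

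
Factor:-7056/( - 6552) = 14/13 = 2^1 * 7^1*13^( - 1) 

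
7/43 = 7/43 = 0.16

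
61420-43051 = 18369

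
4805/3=4805/3 = 1601.67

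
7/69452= 7/69452=0.00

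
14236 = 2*7118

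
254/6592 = 127/3296  =  0.04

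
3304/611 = 5 + 249/611   =  5.41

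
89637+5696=95333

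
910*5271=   4796610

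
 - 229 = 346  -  575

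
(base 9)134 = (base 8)160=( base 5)422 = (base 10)112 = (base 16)70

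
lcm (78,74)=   2886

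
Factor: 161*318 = 51198 = 2^1 * 3^1*7^1 * 23^1*53^1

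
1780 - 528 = 1252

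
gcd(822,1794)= 6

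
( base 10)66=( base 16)42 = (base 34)1W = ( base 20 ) 36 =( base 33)20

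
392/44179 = 392/44179  =  0.01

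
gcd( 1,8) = 1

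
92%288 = 92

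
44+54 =98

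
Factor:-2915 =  - 5^1*11^1*53^1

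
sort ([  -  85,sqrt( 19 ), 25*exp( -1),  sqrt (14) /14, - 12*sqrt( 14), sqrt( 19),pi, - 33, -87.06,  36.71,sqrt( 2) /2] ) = [ - 87.06, - 85,  -  12*sqrt( 14), - 33, sqrt( 14 )/14,sqrt(2 ) /2,pi , sqrt (19 ),sqrt( 19 ), 25*exp( -1 ), 36.71 ] 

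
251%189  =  62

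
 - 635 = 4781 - 5416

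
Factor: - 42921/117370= -2^ ( - 1)*3^2*5^( - 1)*11^( - 2)*19^1*97^( - 1 ) * 251^1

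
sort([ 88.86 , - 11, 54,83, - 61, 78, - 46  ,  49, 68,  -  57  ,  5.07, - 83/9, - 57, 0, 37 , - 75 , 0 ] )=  [-75, - 61, - 57 , - 57, - 46,-11 , - 83/9 , 0,0,  5.07,37,  49,54, 68 , 78 , 83 , 88.86]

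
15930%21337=15930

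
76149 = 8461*9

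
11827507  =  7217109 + 4610398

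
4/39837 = 4/39837=0.00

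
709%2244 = 709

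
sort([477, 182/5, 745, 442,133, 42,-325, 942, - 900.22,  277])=[-900.22, - 325,  182/5,  42, 133 , 277 , 442, 477, 745, 942]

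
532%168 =28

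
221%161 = 60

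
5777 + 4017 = 9794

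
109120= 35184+73936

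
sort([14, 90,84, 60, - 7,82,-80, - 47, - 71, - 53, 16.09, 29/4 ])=[-80,-71,-53,-47,-7, 29/4, 14, 16.09,60, 82,84, 90 ] 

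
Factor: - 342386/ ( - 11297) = 394/13 = 2^1*13^( - 1)*197^1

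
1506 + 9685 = 11191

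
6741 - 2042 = 4699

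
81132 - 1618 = 79514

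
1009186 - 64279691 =-63270505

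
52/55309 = 52/55309 =0.00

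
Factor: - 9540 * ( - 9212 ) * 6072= 533622418560 = 2^7  *  3^3 * 5^1*7^2*11^1 *23^1*47^1 * 53^1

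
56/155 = 56/155 = 0.36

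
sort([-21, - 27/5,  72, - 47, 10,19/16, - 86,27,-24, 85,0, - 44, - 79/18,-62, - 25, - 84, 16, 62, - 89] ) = [ - 89, - 86, - 84,  -  62, - 47, - 44, -25, -24,-21, - 27/5, - 79/18, 0, 19/16,10 , 16,27, 62 , 72,85] 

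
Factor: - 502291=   -  41^1*12251^1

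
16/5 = 16/5  =  3.20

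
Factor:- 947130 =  - 2^1*3^1*5^1*131^1*241^1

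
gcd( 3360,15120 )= 1680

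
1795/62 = 28  +  59/62=28.95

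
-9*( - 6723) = 60507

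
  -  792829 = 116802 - 909631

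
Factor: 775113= 3^1*37^1 * 6983^1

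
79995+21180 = 101175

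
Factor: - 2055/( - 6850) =3/10  =  2^ (-1)*3^1*5^ (-1)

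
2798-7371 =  - 4573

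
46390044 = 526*88194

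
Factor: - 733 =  - 733^1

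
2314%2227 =87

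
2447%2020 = 427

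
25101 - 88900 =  - 63799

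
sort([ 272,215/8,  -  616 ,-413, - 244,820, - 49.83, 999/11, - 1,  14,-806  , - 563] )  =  [ - 806, - 616, - 563, - 413,- 244, - 49.83,  -  1, 14, 215/8, 999/11, 272, 820]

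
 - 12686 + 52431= 39745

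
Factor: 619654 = 2^1*7^2 * 6323^1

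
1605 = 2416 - 811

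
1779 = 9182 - 7403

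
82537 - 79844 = 2693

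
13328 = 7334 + 5994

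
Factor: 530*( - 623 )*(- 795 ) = 2^1*3^1*5^2 *7^1*53^2*89^1  =  262501050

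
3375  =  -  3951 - - 7326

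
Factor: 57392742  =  2^1*3^1*11^1*869587^1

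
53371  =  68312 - 14941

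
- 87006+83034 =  - 3972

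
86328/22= 3924 = 3924.00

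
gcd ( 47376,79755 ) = 3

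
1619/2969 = 1619/2969=0.55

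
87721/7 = 87721/7 = 12531.57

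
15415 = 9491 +5924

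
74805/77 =74805/77  =  971.49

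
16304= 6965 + 9339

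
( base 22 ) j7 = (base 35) c5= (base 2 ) 110101001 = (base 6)1545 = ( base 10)425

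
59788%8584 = 8284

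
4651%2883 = 1768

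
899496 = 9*99944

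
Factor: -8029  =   - 7^1*31^1*37^1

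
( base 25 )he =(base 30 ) EJ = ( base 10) 439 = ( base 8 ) 667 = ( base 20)11j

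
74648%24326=1670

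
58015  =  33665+24350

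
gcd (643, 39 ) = 1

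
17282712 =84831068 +- 67548356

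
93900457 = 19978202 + 73922255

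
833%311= 211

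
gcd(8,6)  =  2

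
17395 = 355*49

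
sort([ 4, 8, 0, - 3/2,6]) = [-3/2, 0,  4,6 , 8]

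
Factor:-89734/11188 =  - 2^(-1)*2797^( - 1 )*44867^1 = - 44867/5594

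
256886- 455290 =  - 198404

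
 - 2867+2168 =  - 699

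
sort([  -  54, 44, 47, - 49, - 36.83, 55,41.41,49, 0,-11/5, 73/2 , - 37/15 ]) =[ - 54,  -  49, - 36.83,-37/15, - 11/5,0 , 73/2,41.41,44, 47,49,55 ]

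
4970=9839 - 4869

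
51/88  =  51/88 = 0.58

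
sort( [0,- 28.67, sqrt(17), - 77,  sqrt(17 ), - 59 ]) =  [ - 77, - 59,-28.67, 0,sqrt( 17 ), sqrt(17)]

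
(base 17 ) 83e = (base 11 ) 1871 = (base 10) 2377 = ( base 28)30p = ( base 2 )100101001001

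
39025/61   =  639 + 46/61 = 639.75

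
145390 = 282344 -136954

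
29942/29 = 29942/29 =1032.48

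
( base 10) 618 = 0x26A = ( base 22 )162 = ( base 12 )436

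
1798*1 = 1798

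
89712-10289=79423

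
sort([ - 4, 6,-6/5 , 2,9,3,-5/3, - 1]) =[ - 4,-5/3 , - 6/5, - 1,2,3, 6, 9]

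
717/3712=717/3712 = 0.19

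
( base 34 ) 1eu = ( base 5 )23122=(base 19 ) 4B9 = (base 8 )3176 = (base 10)1662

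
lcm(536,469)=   3752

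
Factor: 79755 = 3^1*5^1*13^1 * 409^1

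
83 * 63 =5229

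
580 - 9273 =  - 8693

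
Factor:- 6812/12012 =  - 3^ ( - 1)*7^( - 1 )*11^( - 1 )*131^1 = - 131/231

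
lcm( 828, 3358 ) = 60444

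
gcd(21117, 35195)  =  7039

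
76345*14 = 1068830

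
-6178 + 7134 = 956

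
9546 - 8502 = 1044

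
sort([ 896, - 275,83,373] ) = [-275, 83,  373, 896] 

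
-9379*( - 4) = 37516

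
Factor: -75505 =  - 5^1*15101^1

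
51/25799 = 51/25799 = 0.00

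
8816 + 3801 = 12617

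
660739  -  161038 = 499701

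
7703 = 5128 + 2575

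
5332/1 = 5332  =  5332.00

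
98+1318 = 1416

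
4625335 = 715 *6469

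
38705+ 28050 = 66755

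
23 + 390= 413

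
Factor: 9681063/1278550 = 2^( - 1)* 3^1 * 5^(-2 )*13^(  -  1) * 43^1 * 71^1*151^1*281^( - 1) = 1383009/182650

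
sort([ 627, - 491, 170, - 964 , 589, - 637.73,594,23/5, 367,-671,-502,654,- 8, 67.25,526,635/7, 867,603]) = [ - 964,  -  671, - 637.73, - 502,-491,  -  8,23/5,67.25,635/7, 170,367, 526,589,  594,603,627, 654,867] 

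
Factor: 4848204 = 2^2*3^1*404017^1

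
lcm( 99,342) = 3762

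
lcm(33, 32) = 1056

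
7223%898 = 39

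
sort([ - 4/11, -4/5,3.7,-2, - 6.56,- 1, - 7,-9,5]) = [ - 9,-7, - 6.56, - 2,-1, - 4/5, - 4/11,3.7, 5] 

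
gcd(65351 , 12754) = 1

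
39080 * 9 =351720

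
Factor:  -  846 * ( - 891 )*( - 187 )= - 140957982 = - 2^1 * 3^6*11^2*17^1*47^1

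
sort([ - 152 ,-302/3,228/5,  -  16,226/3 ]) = [ -152, - 302/3,  -  16,228/5, 226/3]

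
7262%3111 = 1040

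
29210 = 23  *1270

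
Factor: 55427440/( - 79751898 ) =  - 2^3 * 3^ ( - 3 )*5^1*73^1*9491^1*1476887^( -1) = - 27713720/39875949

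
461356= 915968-454612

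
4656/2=2328 = 2328.00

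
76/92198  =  38/46099 = 0.00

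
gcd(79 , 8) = 1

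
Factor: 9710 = 2^1 * 5^1*971^1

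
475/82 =5 + 65/82 = 5.79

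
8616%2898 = 2820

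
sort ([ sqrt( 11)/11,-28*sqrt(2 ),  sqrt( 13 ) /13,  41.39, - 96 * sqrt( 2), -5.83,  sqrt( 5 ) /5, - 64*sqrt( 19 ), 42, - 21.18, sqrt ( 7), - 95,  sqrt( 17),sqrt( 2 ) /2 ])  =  [ -64*sqrt( 19 ),-96  *sqrt(2),  -  95, - 28 *sqrt( 2), - 21.18, - 5.83, sqrt(13 ) /13,sqrt (11)/11, sqrt (5 )/5,sqrt( 2 )/2 , sqrt( 7), sqrt( 17 ),41.39,42 ]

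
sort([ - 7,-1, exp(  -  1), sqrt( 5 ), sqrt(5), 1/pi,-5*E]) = [ - 5*E, - 7, - 1,1/pi,exp ( - 1),sqrt( 5 ),sqrt(5 ) ]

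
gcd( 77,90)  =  1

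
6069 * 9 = 54621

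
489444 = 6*81574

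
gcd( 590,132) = 2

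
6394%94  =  2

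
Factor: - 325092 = - 2^2*3^1 * 27091^1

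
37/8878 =37/8878 = 0.00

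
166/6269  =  166/6269 = 0.03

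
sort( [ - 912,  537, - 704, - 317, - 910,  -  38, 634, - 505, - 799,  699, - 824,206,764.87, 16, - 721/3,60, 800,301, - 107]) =[ - 912, - 910,-824,-799, - 704, - 505,- 317, - 721/3, -107,- 38,16,60,206,301, 537,  634,  699,764.87, 800 ]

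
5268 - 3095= 2173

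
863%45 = 8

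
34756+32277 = 67033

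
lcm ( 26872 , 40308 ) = 80616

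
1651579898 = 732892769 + 918687129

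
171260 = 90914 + 80346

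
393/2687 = 393/2687 = 0.15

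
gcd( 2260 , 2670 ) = 10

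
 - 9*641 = - 5769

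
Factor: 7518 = 2^1*3^1 * 7^1*179^1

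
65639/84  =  9377/12 = 781.42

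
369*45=16605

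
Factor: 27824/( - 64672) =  - 37/86  =  - 2^( - 1)*37^1*43^( - 1 )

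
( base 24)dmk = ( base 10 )8036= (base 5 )224121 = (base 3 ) 102000122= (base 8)17544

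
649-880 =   -  231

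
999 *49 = 48951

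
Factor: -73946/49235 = -2^1*5^ ( - 1)*43^( - 1)*229^(  -  1)*36973^1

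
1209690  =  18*67205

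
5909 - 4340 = 1569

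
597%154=135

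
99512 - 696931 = -597419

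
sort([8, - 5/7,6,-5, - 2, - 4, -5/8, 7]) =[ - 5, - 4, - 2, - 5/7, - 5/8, 6,7,8]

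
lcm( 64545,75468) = 4905420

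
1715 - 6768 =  - 5053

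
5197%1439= 880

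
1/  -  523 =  - 1 + 522/523 = - 0.00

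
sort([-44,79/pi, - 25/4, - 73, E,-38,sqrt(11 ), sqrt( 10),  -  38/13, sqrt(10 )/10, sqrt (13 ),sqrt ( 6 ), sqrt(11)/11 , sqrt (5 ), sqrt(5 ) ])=[ - 73, - 44, - 38, - 25/4, - 38/13, sqrt(11 )/11,sqrt(10 ) /10, sqrt(5), sqrt(5), sqrt ( 6 ), E, sqrt(10 ),sqrt(11 ), sqrt(13 ),79/pi]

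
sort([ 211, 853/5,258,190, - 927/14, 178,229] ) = [ - 927/14,853/5, 178 , 190, 211 , 229, 258 ] 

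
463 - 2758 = -2295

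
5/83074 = 5/83074= 0.00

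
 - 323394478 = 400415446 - 723809924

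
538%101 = 33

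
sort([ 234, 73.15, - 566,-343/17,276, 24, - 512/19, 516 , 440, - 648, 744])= [ - 648, - 566, - 512/19, - 343/17, 24, 73.15,234, 276, 440, 516, 744 ]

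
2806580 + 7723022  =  10529602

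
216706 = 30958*7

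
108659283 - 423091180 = -314431897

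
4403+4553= 8956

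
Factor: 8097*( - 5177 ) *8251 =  - 3^1*31^1*37^1*167^1 * 223^1 * 2699^1= - 345866812419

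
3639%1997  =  1642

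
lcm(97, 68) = 6596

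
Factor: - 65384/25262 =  - 2^2*11^1*17^( - 1 ) = - 44/17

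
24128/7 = 3446 + 6/7 =3446.86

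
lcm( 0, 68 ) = 0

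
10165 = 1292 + 8873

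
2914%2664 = 250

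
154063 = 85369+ 68694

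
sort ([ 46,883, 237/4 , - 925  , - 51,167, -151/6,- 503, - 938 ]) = [ - 938, - 925 , - 503, - 51, - 151/6,46 , 237/4,167, 883 ]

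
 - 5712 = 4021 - 9733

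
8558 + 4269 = 12827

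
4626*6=27756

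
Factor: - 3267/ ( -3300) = 2^ ( -2)*3^2*5^(-2)*11^1 = 99/100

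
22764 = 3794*6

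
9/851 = 9/851 = 0.01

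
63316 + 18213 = 81529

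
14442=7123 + 7319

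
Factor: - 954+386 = - 568=- 2^3 * 71^1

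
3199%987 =238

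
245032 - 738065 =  - 493033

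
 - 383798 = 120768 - 504566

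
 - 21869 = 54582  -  76451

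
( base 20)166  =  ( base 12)37a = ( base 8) 1016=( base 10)526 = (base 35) f1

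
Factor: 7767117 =3^3*287671^1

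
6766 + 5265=12031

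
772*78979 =60971788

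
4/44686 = 2/22343 = 0.00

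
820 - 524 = 296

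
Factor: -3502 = - 2^1* 17^1*103^1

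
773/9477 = 773/9477 = 0.08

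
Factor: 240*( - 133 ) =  - 2^4 * 3^1*5^1*7^1*19^1 =- 31920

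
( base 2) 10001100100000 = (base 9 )13301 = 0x2320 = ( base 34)7QG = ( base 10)8992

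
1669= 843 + 826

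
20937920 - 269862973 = - 248925053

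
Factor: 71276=2^2*103^1*173^1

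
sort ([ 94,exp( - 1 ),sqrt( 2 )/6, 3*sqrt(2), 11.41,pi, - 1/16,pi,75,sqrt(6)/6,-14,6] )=[ - 14, - 1/16, sqrt( 2 ) /6,exp( - 1 ),sqrt( 6 ) /6,pi,pi, 3  *sqrt( 2 ), 6, 11.41, 75 , 94 ]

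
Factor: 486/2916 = 2^(-1)*3^(  -  1) =1/6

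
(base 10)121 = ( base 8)171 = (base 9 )144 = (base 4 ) 1321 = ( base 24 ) 51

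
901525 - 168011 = 733514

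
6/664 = 3/332 = 0.01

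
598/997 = 598/997 = 0.60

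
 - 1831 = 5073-6904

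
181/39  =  4+25/39= 4.64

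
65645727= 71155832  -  5510105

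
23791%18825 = 4966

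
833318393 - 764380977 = 68937416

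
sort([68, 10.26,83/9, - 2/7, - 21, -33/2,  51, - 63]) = [  -  63, - 21,-33/2,- 2/7, 83/9 , 10.26, 51,68 ]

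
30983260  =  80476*385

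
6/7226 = 3/3613 = 0.00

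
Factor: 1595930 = 2^1 * 5^1*7^2*3257^1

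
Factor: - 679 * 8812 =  -2^2*7^1*97^1*2203^1 = -5983348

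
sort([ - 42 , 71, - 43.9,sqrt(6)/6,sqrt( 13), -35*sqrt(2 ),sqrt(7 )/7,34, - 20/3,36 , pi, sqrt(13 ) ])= [ - 35*sqrt(2), - 43.9, - 42,  -  20/3,sqrt (7 ) /7, sqrt( 6 )/6,pi,sqrt( 13), sqrt( 13),34,  36,71] 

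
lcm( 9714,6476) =19428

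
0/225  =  0  =  0.00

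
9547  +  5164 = 14711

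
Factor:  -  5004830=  - 2^1 * 5^1* 500483^1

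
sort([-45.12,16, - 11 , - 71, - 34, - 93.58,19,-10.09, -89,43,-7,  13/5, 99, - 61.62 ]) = [ - 93.58, - 89, - 71,-61.62,- 45.12, - 34, - 11, - 10.09, - 7, 13/5,16,19,  43,99]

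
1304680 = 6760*193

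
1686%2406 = 1686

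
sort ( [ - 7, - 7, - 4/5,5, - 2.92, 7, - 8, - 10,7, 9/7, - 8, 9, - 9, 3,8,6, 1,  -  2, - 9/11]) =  [  -  10, - 9 , - 8, - 8,-7 , - 7,- 2.92, - 2, - 9/11,- 4/5,1, 9/7,3,5,6,7,7, 8, 9] 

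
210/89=210/89 = 2.36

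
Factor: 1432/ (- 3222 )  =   - 2^2*3^(  -  2) = - 4/9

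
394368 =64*6162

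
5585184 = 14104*396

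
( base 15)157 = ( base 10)307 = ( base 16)133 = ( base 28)ar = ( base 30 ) a7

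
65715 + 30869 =96584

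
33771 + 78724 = 112495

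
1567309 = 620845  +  946464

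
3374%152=30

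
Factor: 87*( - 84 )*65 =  - 475020 = -2^2*3^2*5^1*7^1 * 13^1*29^1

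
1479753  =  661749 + 818004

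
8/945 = 8/945 = 0.01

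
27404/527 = 52 = 52.00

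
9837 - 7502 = 2335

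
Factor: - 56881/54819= - 3^( - 2)*11^1*5171^1*6091^( - 1)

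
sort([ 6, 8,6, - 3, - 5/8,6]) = [ - 3, - 5/8,6, 6,6,8]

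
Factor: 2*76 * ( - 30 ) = -4560 = - 2^4*3^1*5^1*19^1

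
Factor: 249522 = 2^1*3^1*7^1*13^1  *  457^1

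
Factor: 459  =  3^3 *17^1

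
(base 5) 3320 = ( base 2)111001100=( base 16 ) 1cc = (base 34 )di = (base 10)460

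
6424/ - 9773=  - 6424/9773 = - 0.66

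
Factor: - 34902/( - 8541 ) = 2^1*7^1*13^ (  -  1)*73^( - 1)*277^1= 3878/949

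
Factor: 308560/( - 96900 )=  - 812/255 = - 2^2*3^( - 1)*5^( - 1)*7^1* 17^( - 1) * 29^1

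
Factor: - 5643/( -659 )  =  3^3 * 11^1*19^1*659^( - 1 )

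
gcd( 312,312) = 312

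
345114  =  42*8217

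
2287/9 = 254 + 1/9  =  254.11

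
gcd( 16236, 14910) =6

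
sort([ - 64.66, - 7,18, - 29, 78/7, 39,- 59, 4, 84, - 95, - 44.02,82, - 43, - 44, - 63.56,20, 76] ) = [ - 95, - 64.66,- 63.56, - 59, - 44.02, - 44,-43 , - 29,-7, 4,78/7,18,20,39,76,82,84]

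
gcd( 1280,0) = 1280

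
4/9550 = 2/4775 = 0.00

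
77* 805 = 61985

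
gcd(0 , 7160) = 7160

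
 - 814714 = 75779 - 890493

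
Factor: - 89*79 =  - 7031 = - 79^1*89^1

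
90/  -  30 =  - 3  +  0/1 = - 3.00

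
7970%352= 226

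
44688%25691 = 18997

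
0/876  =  0 =0.00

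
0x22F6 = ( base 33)877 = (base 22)IAI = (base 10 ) 8950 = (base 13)40c6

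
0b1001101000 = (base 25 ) og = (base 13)385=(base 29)L7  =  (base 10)616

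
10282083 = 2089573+8192510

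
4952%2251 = 450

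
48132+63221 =111353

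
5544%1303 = 332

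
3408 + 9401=12809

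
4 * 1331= 5324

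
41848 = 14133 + 27715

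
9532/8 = 1191+1/2= 1191.50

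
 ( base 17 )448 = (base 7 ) 3410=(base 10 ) 1232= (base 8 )2320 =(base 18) 3e8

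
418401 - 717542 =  -299141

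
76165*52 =3960580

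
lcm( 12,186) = 372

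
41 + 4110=4151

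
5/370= 1/74 = 0.01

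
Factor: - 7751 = -23^1* 337^1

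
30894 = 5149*6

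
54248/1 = 54248 = 54248.00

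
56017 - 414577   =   - 358560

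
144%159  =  144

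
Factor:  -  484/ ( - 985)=2^2 * 5^( - 1 )*11^2*197^( - 1) 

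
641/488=641/488 = 1.31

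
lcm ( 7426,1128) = 89112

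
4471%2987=1484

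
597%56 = 37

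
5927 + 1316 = 7243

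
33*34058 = 1123914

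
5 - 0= 5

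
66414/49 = 1355+19/49 = 1355.39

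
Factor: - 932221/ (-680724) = 2^(- 2 )*3^ ( - 4 )*11^( - 1 )*191^( - 1)*932221^1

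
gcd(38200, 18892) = 4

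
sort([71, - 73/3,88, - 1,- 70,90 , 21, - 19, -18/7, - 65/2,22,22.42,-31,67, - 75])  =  [ - 75,-70,  -  65/2,-31, - 73/3, - 19,-18/7, - 1, 21,22,22.42, 67,71,88,90 ]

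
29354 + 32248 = 61602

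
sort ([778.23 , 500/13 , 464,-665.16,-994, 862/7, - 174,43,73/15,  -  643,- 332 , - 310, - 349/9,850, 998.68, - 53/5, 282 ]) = [ - 994, - 665.16, - 643, - 332,  -  310,  -  174, - 349/9,  -  53/5,73/15, 500/13,43,  862/7,282,464, 778.23,850 , 998.68 ]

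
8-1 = 7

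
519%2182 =519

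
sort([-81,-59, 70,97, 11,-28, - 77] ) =[ -81,  -  77,-59,-28, 11,70, 97 ]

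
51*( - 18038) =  - 919938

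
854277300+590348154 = 1444625454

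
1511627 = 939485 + 572142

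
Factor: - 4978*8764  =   - 2^3*7^1*19^1*131^1* 313^1 = - 43627192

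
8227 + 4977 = 13204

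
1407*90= 126630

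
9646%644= 630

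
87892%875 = 392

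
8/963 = 8/963 = 0.01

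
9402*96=902592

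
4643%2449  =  2194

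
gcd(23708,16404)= 4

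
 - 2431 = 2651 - 5082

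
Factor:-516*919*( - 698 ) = 330994392= 2^3 * 3^1*43^1 * 349^1 * 919^1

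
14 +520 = 534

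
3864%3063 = 801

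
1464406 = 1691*866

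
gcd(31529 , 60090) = 1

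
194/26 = 97/13 = 7.46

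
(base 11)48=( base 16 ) 34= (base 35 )1h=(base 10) 52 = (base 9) 57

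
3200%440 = 120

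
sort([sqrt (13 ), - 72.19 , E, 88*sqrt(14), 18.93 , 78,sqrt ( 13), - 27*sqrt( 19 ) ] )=[ - 27*sqrt ( 19), - 72.19, E,sqrt(13 ),sqrt (13), 18.93,78, 88*sqrt( 14 )] 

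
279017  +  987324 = 1266341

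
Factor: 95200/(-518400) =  - 2^( - 3 )*3^( - 4 )*7^1*17^1 = - 119/648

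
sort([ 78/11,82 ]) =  [ 78/11, 82 ] 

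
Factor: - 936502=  - 2^1*7^1*151^1*443^1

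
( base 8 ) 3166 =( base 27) 277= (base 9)2237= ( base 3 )2021021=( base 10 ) 1654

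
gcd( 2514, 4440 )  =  6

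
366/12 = 61/2= 30.50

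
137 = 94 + 43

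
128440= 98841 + 29599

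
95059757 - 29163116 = 65896641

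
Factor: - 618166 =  - 2^1*309083^1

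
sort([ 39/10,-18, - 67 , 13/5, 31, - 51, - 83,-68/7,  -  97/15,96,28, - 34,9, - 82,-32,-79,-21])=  [ - 83,- 82,- 79,- 67,- 51, - 34,-32, - 21,- 18,-68/7,-97/15, 13/5, 39/10,9, 28, 31 , 96]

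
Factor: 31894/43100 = 2^(-1)*  5^( - 2) * 37^1  =  37/50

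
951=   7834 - 6883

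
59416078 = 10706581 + 48709497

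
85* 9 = 765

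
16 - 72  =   - 56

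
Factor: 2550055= 5^1 * 109^1 *4679^1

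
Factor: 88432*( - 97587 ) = -2^4 * 3^2 * 7^1 *1549^1* 5527^1 = - 8629813584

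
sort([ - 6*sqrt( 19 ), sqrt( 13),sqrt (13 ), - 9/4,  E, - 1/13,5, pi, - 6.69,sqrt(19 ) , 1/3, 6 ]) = [ - 6*sqrt( 19), - 6.69, - 9/4, - 1/13,1/3 , E, pi,sqrt(13),sqrt( 13),sqrt(19 ),5, 6] 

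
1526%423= 257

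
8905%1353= 787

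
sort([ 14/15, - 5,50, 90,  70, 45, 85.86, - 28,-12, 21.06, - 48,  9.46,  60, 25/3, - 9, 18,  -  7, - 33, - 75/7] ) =[ - 48,-33, - 28, - 12,- 75/7 , - 9, - 7, - 5,  14/15, 25/3, 9.46, 18, 21.06, 45,50, 60, 70, 85.86, 90 ] 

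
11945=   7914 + 4031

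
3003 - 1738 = 1265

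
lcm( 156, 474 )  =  12324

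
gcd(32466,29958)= 6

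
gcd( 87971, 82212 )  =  13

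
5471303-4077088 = 1394215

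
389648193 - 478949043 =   -  89300850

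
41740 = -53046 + 94786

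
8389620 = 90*93218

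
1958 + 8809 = 10767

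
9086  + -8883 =203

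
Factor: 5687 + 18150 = 11^2 * 197^1 = 23837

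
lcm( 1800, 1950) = 23400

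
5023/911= 5023/911 = 5.51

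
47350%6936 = 5734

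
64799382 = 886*73137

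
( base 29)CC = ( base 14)1BA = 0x168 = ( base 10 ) 360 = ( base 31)bj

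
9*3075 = 27675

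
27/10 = 27/10  =  2.70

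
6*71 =426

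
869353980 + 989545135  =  1858899115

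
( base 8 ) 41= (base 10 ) 33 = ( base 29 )14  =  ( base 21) 1c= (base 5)113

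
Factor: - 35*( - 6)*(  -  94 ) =-19740= - 2^2*3^1*5^1*7^1*47^1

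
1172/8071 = 1172/8071=0.15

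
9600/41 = 234 + 6/41 = 234.15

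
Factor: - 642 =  - 2^1 * 3^1 *107^1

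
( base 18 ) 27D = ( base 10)787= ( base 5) 11122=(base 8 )1423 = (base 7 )2203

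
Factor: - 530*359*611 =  - 116254970 = - 2^1 * 5^1*13^1*47^1*53^1*359^1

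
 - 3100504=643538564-646639068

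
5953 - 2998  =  2955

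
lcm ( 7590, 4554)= 22770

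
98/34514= 49/17257 = 0.00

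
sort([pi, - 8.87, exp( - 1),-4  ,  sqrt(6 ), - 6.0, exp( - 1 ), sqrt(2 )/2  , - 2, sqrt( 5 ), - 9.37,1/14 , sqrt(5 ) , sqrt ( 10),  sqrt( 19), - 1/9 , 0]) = [ - 9.37, - 8.87, - 6.0, - 4, - 2,  -  1/9, 0, 1/14, exp ( - 1),exp ( - 1 ),sqrt ( 2 )/2 , sqrt( 5),sqrt ( 5 ),  sqrt( 6 ), pi,  sqrt (10 ), sqrt( 19 )]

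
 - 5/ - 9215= 1/1843= 0.00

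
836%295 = 246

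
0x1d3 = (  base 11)395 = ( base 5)3332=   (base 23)k7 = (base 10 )467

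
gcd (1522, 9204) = 2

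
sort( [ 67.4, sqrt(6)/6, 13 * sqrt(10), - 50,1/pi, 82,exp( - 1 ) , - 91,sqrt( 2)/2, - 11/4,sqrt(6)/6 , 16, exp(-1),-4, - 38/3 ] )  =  [ - 91 ,- 50 , - 38/3, - 4, - 11/4, 1/pi, exp( - 1 ), exp( - 1),sqrt( 6)/6 , sqrt( 6 )/6, sqrt( 2 )/2, 16,13 * sqrt( 10 ), 67.4 , 82 ] 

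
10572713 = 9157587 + 1415126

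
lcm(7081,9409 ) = 686857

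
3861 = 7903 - 4042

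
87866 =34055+53811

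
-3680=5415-9095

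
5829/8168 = 5829/8168 = 0.71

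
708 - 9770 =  - 9062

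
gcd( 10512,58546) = 146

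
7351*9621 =70723971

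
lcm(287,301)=12341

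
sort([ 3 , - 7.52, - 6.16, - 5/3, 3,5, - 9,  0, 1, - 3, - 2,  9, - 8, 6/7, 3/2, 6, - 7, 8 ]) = [ - 9,- 8,-7.52, - 7, - 6.16 , - 3, - 2,-5/3, 0,6/7,1, 3/2 , 3, 3,5, 6, 8, 9]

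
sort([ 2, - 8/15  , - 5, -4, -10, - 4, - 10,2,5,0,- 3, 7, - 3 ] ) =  [ - 10,- 10,-5, - 4,-4, - 3, - 3, - 8/15,0, 2, 2, 5,7]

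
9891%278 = 161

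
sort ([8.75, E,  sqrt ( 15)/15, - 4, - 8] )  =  [ - 8, - 4, sqrt( 15 ) /15, E, 8.75 ]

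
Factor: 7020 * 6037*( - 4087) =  - 173205997380 = - 2^2*3^3*5^1 *13^1*61^1*67^1*6037^1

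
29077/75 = 387 + 52/75 = 387.69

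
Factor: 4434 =2^1 * 3^1 * 739^1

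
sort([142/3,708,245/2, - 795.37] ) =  [ - 795.37,142/3,245/2,  708 ]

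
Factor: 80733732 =2^2 * 3^1* 6727811^1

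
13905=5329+8576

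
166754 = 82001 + 84753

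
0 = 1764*0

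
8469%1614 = 399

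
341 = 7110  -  6769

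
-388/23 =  - 17+3/23  =  -  16.87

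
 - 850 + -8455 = -9305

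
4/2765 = 4/2765 =0.00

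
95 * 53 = 5035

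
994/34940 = 497/17470 = 0.03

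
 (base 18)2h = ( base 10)53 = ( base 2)110101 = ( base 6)125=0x35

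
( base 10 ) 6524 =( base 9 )8848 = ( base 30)77E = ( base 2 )1100101111100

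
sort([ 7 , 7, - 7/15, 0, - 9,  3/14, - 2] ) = [  -  9,  -  2, - 7/15, 0, 3/14, 7, 7] 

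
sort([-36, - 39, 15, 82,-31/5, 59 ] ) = [  -  39,  -  36, - 31/5, 15,59, 82]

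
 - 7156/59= - 7156/59 = -  121.29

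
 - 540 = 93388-93928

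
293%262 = 31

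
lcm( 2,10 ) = 10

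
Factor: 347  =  347^1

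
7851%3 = 0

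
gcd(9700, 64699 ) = 97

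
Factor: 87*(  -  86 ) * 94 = -703308 = -2^2*3^1*29^1*43^1*47^1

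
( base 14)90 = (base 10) 126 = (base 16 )7e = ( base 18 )70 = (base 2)1111110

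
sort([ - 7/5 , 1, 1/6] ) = [ - 7/5,1/6 , 1 ] 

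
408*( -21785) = -8888280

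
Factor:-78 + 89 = 11 = 11^1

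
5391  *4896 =26394336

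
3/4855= 3/4855 = 0.00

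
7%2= 1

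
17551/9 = 17551/9 = 1950.11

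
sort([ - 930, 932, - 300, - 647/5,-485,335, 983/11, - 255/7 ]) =[ - 930,  -  485 ,- 300  , - 647/5, - 255/7, 983/11,  335, 932] 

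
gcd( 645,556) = 1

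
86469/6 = 14411 + 1/2=14411.50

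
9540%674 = 104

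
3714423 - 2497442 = 1216981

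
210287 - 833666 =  -623379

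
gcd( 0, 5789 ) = 5789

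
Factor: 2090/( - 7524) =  - 2^(  -  1)*3^(  -  2)*5^1 = - 5/18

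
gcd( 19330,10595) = 5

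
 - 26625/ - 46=26625/46 = 578.80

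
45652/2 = 22826 = 22826.00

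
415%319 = 96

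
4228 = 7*604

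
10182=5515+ 4667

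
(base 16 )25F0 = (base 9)14281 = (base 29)BFQ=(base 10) 9712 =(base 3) 111022201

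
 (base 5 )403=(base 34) 31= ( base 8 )147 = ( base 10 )103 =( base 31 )3a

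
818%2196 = 818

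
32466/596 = 54  +  141/298 = 54.47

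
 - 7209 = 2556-9765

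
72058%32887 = 6284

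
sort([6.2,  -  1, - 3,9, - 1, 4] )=[ - 3, - 1, - 1,4,6.2,9 ]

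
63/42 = 1 + 1/2 = 1.50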